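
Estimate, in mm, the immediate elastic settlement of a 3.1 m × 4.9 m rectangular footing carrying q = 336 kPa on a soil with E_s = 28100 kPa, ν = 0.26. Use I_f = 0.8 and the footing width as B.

S_e ≈ 27.6 mm

Immediate (elastic) settlement: S_e = q·B·(1−ν²)/E_s · I_f.
S_e = 336 × 3.1 × (1 − 0.26²) / 28100 × 0.8
    = 336 × 3.1 × 0.9324 / 28100 × 0.8
    = 0.02765 m = 27.65 mm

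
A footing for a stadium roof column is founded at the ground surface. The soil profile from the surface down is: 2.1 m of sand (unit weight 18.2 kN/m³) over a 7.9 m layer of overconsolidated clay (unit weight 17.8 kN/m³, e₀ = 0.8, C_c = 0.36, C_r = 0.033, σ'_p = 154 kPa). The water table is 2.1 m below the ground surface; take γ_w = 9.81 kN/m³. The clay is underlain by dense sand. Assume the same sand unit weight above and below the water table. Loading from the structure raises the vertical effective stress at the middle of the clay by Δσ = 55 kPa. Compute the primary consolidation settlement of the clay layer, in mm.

Mid-depth of clay below the ground surface: z = 2.1 + 7.9/2 = 6.05 m.
Total vertical stress at mid-clay: σ_v = 18.2×2.1 + 17.8×3.95 = 108.53 kPa.
Pore pressure: u = 9.81×(6.05 − 2.1) = 38.75 kPa.
Initial effective stress: σ'_0 = σ_v − u = 108.53 − 38.75 = 69.78 kPa.
Final effective stress: σ'_f = 69.78 + 55 = 124.78 kPa.
σ'_f = 124.78 ≤ σ'_p = 154 kPa, so the clay remains overconsolidated and only the recompression index applies:
S_c = C_r·H/(1+e₀)·log₁₀(σ'_f/σ'_0) = 0.033×7.9/1.8×log₁₀(124.78/69.78)
    = 0.14483 × 0.25241 = 0.03656 m

S_c ≈ 36.6 mm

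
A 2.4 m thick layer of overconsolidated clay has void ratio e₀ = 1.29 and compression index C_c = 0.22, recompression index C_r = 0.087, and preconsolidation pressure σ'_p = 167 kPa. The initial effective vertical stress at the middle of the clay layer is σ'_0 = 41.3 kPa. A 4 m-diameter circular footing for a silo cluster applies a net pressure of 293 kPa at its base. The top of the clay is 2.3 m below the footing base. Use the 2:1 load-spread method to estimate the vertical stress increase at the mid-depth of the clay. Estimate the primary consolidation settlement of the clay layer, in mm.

S_c ≈ 43.7 mm

Mid-depth of clay below the footing base: z = 2.3 + 2.4/2 = 3.5 m.
Stress increase at mid-clay by the 2:1 spreading method:
Δσ ≈ qD²/(D+z)² = 293×4²/(4+3.5)² = 83.342 kPa
Final effective stress: σ'_f = 41.3 + 83.342 = 124.64 kPa.
σ'_f = 124.64 ≤ σ'_p = 167 kPa, so the clay remains overconsolidated and only the recompression index applies:
S_c = C_r·H/(1+e₀)·log₁₀(σ'_f/σ'_0) = 0.087×2.4/2.29×log₁₀(124.64/41.3)
    = 0.091176 × 0.47971 = 0.04374 m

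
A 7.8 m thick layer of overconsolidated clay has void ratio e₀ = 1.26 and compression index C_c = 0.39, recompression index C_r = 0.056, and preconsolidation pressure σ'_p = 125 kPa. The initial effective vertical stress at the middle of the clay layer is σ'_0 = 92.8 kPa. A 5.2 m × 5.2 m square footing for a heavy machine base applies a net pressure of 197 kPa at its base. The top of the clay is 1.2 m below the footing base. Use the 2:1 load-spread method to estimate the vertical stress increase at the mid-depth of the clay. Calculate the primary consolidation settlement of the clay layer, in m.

Mid-depth of clay below the footing base: z = 1.2 + 7.8/2 = 5.1 m.
Stress increase at mid-clay by the 2:1 spreading method:
Δσ = qBL/((B+z)(L+z)) = 197×5.2×5.2/((5.2+5.1)(5.2+5.1)) = 50.211 kPa
Final effective stress: σ'_f = 92.8 + 50.211 = 143.01 kPa.
σ'_f = 143.01 > σ'_p = 125 kPa, so the stress path crosses the preconsolidation pressure — recompression up to σ'_p, then virgin compression beyond:
S_c = H/(1+e₀)·[C_r·log₁₀(σ'_p/σ'_0) + C_c·log₁₀(σ'_f/σ'_p)]
    = 7.8/2.26 × [0.056×log₁₀(125/92.8) + 0.39×log₁₀(143.01/125)]
    = 3.4513 × [0.0072443 + 0.022798] = 0.1037 m

S_c ≈ 0.104 m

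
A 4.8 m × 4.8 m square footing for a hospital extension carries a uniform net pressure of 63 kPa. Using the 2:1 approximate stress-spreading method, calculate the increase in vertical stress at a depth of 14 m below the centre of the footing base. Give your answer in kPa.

Δσ_z ≈ 4.11 kPa

By the 2:1 method the load spreads at 1 horizontal : 2 vertical, so at depth z the loaded area has grown by z in each plan dimension:
Δσ = qBL/((B+z)(L+z)) = 63×4.8×4.8/((4.8+14)(4.8+14)) = 4.1068 kPa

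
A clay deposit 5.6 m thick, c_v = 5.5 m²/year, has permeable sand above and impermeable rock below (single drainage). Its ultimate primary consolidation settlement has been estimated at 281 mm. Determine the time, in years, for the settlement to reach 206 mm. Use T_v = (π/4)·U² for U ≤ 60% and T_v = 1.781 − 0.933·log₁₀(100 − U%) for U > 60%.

Drainage path length: H_d = H = 5.6 m (single drainage).
U = S(t)/S_ult = 206/281 = 0.7331.
U > 60%: T_v = 1.781 − 0.933·log₁₀(100 − 73.31) = 0.45021.
t = T_v·H_d²/c_v = 0.45021×5.6²/5.5 = 2.567 years.

t ≈ 2.57 years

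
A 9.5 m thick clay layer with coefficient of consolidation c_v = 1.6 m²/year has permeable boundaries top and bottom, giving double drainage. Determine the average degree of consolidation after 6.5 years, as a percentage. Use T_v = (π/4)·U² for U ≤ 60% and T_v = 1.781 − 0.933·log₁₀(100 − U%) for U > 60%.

U ≈ 74 %

Drainage path length: H_d = H/2 = 4.75 m (double drainage).
T_v = c_v·t/H_d² = 1.6×6.5/4.75² = 0.46094.
T_v = 0.46094 corresponds to the U > 60% branch:
U = 1 − 10^((1.781 − T_v)/0.933)/100 = 0.7401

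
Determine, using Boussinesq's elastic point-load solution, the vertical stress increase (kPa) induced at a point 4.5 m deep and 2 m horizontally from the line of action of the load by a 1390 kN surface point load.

Boussinesq vertical stress below a point load on an elastic half-space:
Δσ_z = 3P/(2πz²) · [1 + (r/z)²]^(−5/2)
r/z = 2/4.5 = 0.44444; [1+(r/z)²]^(−5/2) = 0.63721.
Δσ_z = 3×1390/(2π×4.5²) × 0.63721 = 32.774 × 0.63721 = 20.88 kPa

Δσ_z ≈ 20.9 kPa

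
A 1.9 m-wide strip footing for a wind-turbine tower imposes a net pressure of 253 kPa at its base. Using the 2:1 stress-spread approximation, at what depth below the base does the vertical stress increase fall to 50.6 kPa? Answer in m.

2:1 spreading — at depth z the loaded area has grown by z in each plan dimension:
qB/(B+z) = Δσ_z ⇒ z = qB/Δσ_z − B = 253×1.9/50.6 − 1.9 = 7.6 m

z ≈ 7.6 m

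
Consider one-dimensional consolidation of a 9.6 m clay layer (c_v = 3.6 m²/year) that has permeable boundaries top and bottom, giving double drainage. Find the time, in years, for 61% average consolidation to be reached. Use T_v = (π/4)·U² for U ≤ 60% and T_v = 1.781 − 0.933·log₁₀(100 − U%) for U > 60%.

Drainage path length: H_d = H/2 = 4.8 m (double drainage).
U > 60%: T_v = 1.781 − 0.933·log₁₀(100 − 61) = 0.29654.
t = T_v·H_d²/c_v = 0.29654×4.8²/3.6 = 1.898 years.

t ≈ 1.9 years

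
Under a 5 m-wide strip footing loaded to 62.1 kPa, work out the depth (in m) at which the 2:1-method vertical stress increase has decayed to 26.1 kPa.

z ≈ 6.9 m

2:1 spreading — at depth z the loaded area has grown by z in each plan dimension:
qB/(B+z) = Δσ_z ⇒ z = qB/Δσ_z − B = 62.1×5/26.1 − 5 = 6.897 m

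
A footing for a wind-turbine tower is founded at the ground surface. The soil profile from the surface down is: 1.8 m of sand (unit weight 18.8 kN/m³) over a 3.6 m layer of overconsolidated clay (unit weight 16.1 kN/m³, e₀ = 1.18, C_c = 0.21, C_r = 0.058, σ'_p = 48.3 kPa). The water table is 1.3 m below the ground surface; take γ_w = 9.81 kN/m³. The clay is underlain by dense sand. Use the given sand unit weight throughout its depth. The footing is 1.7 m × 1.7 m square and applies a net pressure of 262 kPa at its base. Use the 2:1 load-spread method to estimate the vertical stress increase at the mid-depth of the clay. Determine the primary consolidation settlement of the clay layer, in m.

Mid-depth of clay below the ground surface: z = 1.8 + 3.6/2 = 3.6 m.
Total vertical stress at mid-clay: σ_v = 18.8×1.8 + 16.1×1.8 = 62.82 kPa.
Pore pressure: u = 9.81×(3.6 − 1.3) = 22.563 kPa.
Initial effective stress: σ'_0 = σ_v − u = 62.82 − 22.563 = 40.257 kPa.
Stress increase at mid-clay by the 2:1 spreading method:
Δσ = qBL/((B+z)(L+z)) = 262×1.7×1.7/((1.7+3.6)(1.7+3.6)) = 26.956 kPa
Final effective stress: σ'_f = 40.257 + 26.956 = 67.213 kPa.
σ'_f = 67.213 > σ'_p = 48.3 kPa, so the stress path crosses the preconsolidation pressure — recompression up to σ'_p, then virgin compression beyond:
S_c = H/(1+e₀)·[C_r·log₁₀(σ'_p/σ'_0) + C_c·log₁₀(σ'_f/σ'_p)]
    = 3.6/2.18 × [0.058×log₁₀(48.3/40.257) + 0.21×log₁₀(67.213/48.3)]
    = 1.6514 × [0.0045881 + 0.030136] = 0.05734 m

S_c ≈ 0.0573 m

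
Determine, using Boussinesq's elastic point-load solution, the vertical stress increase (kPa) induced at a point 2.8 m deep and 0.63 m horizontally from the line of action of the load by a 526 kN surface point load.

Δσ_z ≈ 28.3 kPa

Boussinesq vertical stress below a point load on an elastic half-space:
Δσ_z = 3P/(2πz²) · [1 + (r/z)²]^(−5/2)
r/z = 0.63/2.8 = 0.225; [1+(r/z)²]^(−5/2) = 0.88385.
Δσ_z = 3×526/(2π×2.8²) × 0.88385 = 32.034 × 0.88385 = 28.31 kPa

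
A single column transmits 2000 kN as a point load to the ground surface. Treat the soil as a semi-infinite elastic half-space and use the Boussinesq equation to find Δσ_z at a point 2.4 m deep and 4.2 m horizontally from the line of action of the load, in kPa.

Boussinesq vertical stress below a point load on an elastic half-space:
Δσ_z = 3P/(2πz²) · [1 + (r/z)²]^(−5/2)
r/z = 4.2/2.4 = 1.75; [1+(r/z)²]^(−5/2) = 0.030062.
Δσ_z = 3×2000/(2π×2.4²) × 0.030062 = 165.79 × 0.030062 = 4.984 kPa

Δσ_z ≈ 4.98 kPa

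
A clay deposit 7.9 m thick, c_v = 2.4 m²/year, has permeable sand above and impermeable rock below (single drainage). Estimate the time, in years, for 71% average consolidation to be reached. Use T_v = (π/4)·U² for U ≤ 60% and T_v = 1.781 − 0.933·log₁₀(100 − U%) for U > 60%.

t ≈ 10.8 years

Drainage path length: H_d = H = 7.9 m (single drainage).
U > 60%: T_v = 1.781 − 0.933·log₁₀(100 − 71) = 0.41658.
t = T_v·H_d²/c_v = 0.41658×7.9²/2.4 = 10.83 years.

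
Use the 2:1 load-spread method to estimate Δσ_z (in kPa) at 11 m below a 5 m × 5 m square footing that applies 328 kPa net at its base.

By the 2:1 method the load spreads at 1 horizontal : 2 vertical, so at depth z the loaded area has grown by z in each plan dimension:
Δσ = qBL/((B+z)(L+z)) = 328×5×5/((5+11)(5+11)) = 32.031 kPa

Δσ_z ≈ 32 kPa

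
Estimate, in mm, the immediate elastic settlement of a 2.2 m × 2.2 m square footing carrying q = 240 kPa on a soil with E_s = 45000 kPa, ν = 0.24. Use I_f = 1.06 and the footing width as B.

S_e ≈ 11.7 mm

Immediate (elastic) settlement: S_e = q·B·(1−ν²)/E_s · I_f.
S_e = 240 × 2.2 × (1 − 0.24²) / 45000 × 1.06
    = 240 × 2.2 × 0.9424 / 45000 × 1.06
    = 0.01172 m = 11.72 mm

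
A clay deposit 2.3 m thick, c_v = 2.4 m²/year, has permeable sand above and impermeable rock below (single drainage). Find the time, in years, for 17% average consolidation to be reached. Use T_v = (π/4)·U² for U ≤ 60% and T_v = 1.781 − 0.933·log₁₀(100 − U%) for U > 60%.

t ≈ 0.05 years

Drainage path length: H_d = H = 2.3 m (single drainage).
U ≤ 60%: T_v = (π/4)·U² = (π/4)×0.17² = 0.022698.
t = T_v·H_d²/c_v = 0.022698×2.3²/2.4 = 0.05003 years.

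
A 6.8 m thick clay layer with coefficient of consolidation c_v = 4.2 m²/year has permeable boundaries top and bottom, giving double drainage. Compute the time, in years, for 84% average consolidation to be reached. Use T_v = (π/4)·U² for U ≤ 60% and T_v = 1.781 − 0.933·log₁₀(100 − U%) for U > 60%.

t ≈ 1.81 years

Drainage path length: H_d = H/2 = 3.4 m (double drainage).
U > 60%: T_v = 1.781 − 0.933·log₁₀(100 − 84) = 0.65756.
t = T_v·H_d²/c_v = 0.65756×3.4²/4.2 = 1.81 years.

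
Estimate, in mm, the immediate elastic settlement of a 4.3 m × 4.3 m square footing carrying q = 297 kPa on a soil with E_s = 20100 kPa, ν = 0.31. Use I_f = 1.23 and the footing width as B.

S_e ≈ 70.6 mm

Immediate (elastic) settlement: S_e = q·B·(1−ν²)/E_s · I_f.
S_e = 297 × 4.3 × (1 − 0.31²) / 20100 × 1.23
    = 297 × 4.3 × 0.9039 / 20100 × 1.23
    = 0.07064 m = 70.64 mm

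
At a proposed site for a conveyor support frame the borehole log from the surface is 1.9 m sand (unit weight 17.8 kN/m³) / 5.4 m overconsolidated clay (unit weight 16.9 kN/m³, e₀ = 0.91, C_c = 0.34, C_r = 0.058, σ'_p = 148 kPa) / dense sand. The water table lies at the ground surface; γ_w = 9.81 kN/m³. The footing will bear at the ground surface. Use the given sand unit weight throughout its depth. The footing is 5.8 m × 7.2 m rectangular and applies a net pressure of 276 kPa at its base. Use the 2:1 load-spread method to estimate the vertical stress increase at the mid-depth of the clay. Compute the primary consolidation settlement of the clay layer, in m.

S_c ≈ 0.0939 m

Mid-depth of clay below the ground surface: z = 1.9 + 5.4/2 = 4.6 m.
Total vertical stress at mid-clay: σ_v = 17.8×1.9 + 16.9×2.7 = 79.45 kPa.
Pore pressure: u = 9.81×(4.6 − 0) = 45.126 kPa.
Initial effective stress: σ'_0 = σ_v − u = 79.45 − 45.126 = 34.324 kPa.
Stress increase at mid-clay by the 2:1 spreading method:
Δσ = qBL/((B+z)(L+z)) = 276×5.8×7.2/((5.8+4.6)(7.2+4.6)) = 93.919 kPa
Final effective stress: σ'_f = 34.324 + 93.919 = 128.24 kPa.
σ'_f = 128.24 ≤ σ'_p = 148 kPa, so the clay remains overconsolidated and only the recompression index applies:
S_c = C_r·H/(1+e₀)·log₁₀(σ'_f/σ'_0) = 0.058×5.4/1.91×log₁₀(128.24/34.324)
    = 0.16398 × 0.57243 = 0.09387 m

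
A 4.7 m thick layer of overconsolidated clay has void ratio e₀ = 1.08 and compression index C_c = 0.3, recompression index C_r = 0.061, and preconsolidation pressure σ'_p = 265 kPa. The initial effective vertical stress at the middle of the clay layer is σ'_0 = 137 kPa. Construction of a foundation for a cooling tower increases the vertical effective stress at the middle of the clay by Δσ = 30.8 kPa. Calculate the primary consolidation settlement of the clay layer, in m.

Final effective stress: σ'_f = 137 + 30.8 = 167.8 kPa.
σ'_f = 167.8 ≤ σ'_p = 265 kPa, so the clay remains overconsolidated and only the recompression index applies:
S_c = C_r·H/(1+e₀)·log₁₀(σ'_f/σ'_0) = 0.061×4.7/2.08×log₁₀(167.8/137)
    = 0.13784 × 0.088071 = 0.01214 m

S_c ≈ 0.0121 m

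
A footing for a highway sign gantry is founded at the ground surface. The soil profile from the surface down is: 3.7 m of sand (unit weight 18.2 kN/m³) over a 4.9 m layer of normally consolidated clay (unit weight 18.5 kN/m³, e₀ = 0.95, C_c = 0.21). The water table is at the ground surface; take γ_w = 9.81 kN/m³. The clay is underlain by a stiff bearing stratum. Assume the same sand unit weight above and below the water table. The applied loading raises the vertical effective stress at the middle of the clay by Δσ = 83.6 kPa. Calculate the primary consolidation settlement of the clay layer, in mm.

Mid-depth of clay below the ground surface: z = 3.7 + 4.9/2 = 6.15 m.
Total vertical stress at mid-clay: σ_v = 18.2×3.7 + 18.5×2.45 = 112.67 kPa.
Pore pressure: u = 9.81×(6.15 − 0) = 60.332 kPa.
Initial effective stress: σ'_0 = σ_v − u = 112.67 − 60.332 = 52.338 kPa.
Final effective stress: σ'_f = σ'_0 + Δσ = 52.338 + 83.6 = 135.94 kPa.
Normally consolidated clay, so the full stress increment lies on the virgin compression line:
S_c = C_c·H/(1+e₀)·log₁₀(σ'_f/σ'_0) = 0.21×4.9/(1+0.95)×log₁₀(135.94/52.338)
    = 0.52769 × 0.41453 = 0.2187 m

S_c ≈ 219 mm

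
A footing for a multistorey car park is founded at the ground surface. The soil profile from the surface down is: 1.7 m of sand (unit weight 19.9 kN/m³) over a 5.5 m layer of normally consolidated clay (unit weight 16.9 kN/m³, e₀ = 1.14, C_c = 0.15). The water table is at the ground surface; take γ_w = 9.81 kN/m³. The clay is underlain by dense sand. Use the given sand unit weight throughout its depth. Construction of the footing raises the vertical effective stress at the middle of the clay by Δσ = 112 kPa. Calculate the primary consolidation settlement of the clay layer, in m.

Mid-depth of clay below the ground surface: z = 1.7 + 5.5/2 = 4.45 m.
Total vertical stress at mid-clay: σ_v = 19.9×1.7 + 16.9×2.75 = 80.305 kPa.
Pore pressure: u = 9.81×(4.45 − 0) = 43.655 kPa.
Initial effective stress: σ'_0 = σ_v − u = 80.305 − 43.655 = 36.65 kPa.
Final effective stress: σ'_f = σ'_0 + Δσ = 36.65 + 112 = 148.65 kPa.
Normally consolidated clay, so the full stress increment lies on the virgin compression line:
S_c = C_c·H/(1+e₀)·log₁₀(σ'_f/σ'_0) = 0.15×5.5/(1+1.14)×log₁₀(148.65/36.65)
    = 0.38551 × 0.60809 = 0.2344 m

S_c ≈ 0.234 m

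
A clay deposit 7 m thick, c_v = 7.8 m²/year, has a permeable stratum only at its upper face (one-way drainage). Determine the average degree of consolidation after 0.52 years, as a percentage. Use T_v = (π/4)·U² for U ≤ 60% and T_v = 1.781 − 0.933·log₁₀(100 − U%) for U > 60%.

U ≈ 32.5 %

Drainage path length: H_d = H = 7 m (single drainage).
T_v = c_v·t/H_d² = 7.8×0.52/7² = 0.082776.
T_v = 0.082776 corresponds to the U ≤ 60% branch:
U = √(4T_v/π) = 0.3246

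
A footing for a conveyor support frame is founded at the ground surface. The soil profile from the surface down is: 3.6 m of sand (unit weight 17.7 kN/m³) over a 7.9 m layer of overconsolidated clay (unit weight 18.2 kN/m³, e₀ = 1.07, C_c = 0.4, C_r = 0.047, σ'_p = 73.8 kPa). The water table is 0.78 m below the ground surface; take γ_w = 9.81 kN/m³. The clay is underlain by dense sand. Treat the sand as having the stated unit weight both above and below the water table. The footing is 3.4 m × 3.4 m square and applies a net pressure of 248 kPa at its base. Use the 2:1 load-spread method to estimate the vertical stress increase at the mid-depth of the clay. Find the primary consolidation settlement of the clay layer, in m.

Mid-depth of clay below the ground surface: z = 3.6 + 7.9/2 = 7.55 m.
Total vertical stress at mid-clay: σ_v = 17.7×3.6 + 18.2×3.95 = 135.61 kPa.
Pore pressure: u = 9.81×(7.55 − 0.78) = 66.414 kPa.
Initial effective stress: σ'_0 = σ_v − u = 135.61 − 66.414 = 69.196 kPa.
Stress increase at mid-clay by the 2:1 spreading method:
Δσ = qBL/((B+z)(L+z)) = 248×3.4×3.4/((3.4+7.55)(3.4+7.55)) = 23.91 kPa
Final effective stress: σ'_f = 69.196 + 23.91 = 93.106 kPa.
σ'_f = 93.106 > σ'_p = 73.8 kPa, so the stress path crosses the preconsolidation pressure — recompression up to σ'_p, then virgin compression beyond:
S_c = H/(1+e₀)·[C_r·log₁₀(σ'_p/σ'_0) + C_c·log₁₀(σ'_f/σ'_p)]
    = 7.9/2.07 × [0.047×log₁₀(73.8/69.196) + 0.4×log₁₀(93.106/73.8)]
    = 3.8164 × [0.0013148 + 0.040369] = 0.1591 m

S_c ≈ 0.159 m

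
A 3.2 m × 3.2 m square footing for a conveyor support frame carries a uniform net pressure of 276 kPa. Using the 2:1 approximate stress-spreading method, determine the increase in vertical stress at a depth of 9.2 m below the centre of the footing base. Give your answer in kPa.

Δσ_z ≈ 18.4 kPa

By the 2:1 method the load spreads at 1 horizontal : 2 vertical, so at depth z the loaded area has grown by z in each plan dimension:
Δσ = qBL/((B+z)(L+z)) = 276×3.2×3.2/((3.2+9.2)(3.2+9.2)) = 18.381 kPa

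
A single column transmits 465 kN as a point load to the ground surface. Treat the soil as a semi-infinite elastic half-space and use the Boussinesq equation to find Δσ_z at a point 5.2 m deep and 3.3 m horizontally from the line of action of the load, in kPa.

Δσ_z ≈ 3.52 kPa

Boussinesq vertical stress below a point load on an elastic half-space:
Δσ_z = 3P/(2πz²) · [1 + (r/z)²]^(−5/2)
r/z = 3.3/5.2 = 0.63462; [1+(r/z)²]^(−5/2) = 0.4291.
Δσ_z = 3×465/(2π×5.2²) × 0.4291 = 8.2108 × 0.4291 = 3.523 kPa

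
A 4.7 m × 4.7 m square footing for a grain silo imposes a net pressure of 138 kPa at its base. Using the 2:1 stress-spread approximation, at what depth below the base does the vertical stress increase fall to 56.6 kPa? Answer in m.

2:1 spreading — at depth z the loaded area has grown by z in each plan dimension:
qB²/(B+z)² = Δσ_z ⇒ z = B(√(q/Δσ_z) − 1) = 4.7×(√(138/56.6) − 1) = 2.639 m

z ≈ 2.64 m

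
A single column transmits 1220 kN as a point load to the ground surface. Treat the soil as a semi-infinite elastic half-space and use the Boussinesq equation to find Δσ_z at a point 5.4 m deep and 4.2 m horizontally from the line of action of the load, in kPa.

Δσ_z ≈ 6.12 kPa

Boussinesq vertical stress below a point load on an elastic half-space:
Δσ_z = 3P/(2πz²) · [1 + (r/z)²]^(−5/2)
r/z = 4.2/5.4 = 0.77778; [1+(r/z)²]^(−5/2) = 0.30645.
Δσ_z = 3×1220/(2π×5.4²) × 0.30645 = 19.976 × 0.30645 = 6.122 kPa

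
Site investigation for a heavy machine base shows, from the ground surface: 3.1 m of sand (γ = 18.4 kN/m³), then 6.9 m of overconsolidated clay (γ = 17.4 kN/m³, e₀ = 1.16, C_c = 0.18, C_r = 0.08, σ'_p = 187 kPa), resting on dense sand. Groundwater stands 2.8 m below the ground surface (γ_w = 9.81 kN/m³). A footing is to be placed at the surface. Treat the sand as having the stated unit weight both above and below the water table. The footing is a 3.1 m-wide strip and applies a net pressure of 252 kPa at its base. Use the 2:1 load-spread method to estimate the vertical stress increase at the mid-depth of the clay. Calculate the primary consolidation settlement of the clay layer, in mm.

Mid-depth of clay below the ground surface: z = 3.1 + 6.9/2 = 6.55 m.
Total vertical stress at mid-clay: σ_v = 18.4×3.1 + 17.4×3.45 = 117.07 kPa.
Pore pressure: u = 9.81×(6.55 − 2.8) = 36.788 kPa.
Initial effective stress: σ'_0 = σ_v − u = 117.07 − 36.788 = 80.282 kPa.
Stress increase at mid-clay by the 2:1 spreading method:
Δσ = qB/(B+z) = 252×3.1/(3.1+6.55) = 80.953 kPa
Final effective stress: σ'_f = 80.282 + 80.953 = 161.24 kPa.
σ'_f = 161.24 ≤ σ'_p = 187 kPa, so the clay remains overconsolidated and only the recompression index applies:
S_c = C_r·H/(1+e₀)·log₁₀(σ'_f/σ'_0) = 0.08×6.9/2.16×log₁₀(161.24/80.282)
    = 0.25555 × 0.30285 = 0.07739 m

S_c ≈ 77.4 mm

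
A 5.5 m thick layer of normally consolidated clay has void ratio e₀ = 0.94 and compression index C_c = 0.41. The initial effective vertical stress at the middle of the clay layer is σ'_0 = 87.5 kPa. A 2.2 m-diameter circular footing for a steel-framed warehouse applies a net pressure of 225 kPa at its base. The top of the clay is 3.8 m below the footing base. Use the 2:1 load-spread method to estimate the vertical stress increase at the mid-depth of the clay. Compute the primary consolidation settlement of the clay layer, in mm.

Mid-depth of clay below the footing base: z = 3.8 + 5.5/2 = 6.55 m.
Stress increase at mid-clay by the 2:1 spreading method:
Δσ ≈ qD²/(D+z)² = 225×2.2²/(2.2+6.55)² = 14.224 kPa
Final effective stress: σ'_f = σ'_0 + Δσ = 87.5 + 14.224 = 101.72 kPa.
Normally consolidated clay, so the full stress increment lies on the virgin compression line:
S_c = C_c·H/(1+e₀)·log₁₀(σ'_f/σ'_0) = 0.41×5.5/(1+0.94)×log₁₀(101.72/87.5)
    = 1.1624 × 0.065398 = 0.07602 m

S_c ≈ 76 mm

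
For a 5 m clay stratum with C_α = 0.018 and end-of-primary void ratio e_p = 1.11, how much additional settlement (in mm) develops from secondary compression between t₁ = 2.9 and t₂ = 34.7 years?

Secondary compression: S_s = C_α·H/(1+e_p)·log₁₀(t₂/t₁)
S_s = 0.018×5/(1+1.11)×log₁₀(34.7/2.9)
    = 0.04265 × 1.078 = 0.04598 m

S_s ≈ 46 mm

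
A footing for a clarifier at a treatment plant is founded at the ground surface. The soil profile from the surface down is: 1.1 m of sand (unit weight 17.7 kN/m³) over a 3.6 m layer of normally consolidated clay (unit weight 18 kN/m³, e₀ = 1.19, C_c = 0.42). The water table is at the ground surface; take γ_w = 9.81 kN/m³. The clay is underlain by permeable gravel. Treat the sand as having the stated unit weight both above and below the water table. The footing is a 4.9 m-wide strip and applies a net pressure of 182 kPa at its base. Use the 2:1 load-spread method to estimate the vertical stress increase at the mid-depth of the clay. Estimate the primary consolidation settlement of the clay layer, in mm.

S_c ≈ 531 mm

Mid-depth of clay below the ground surface: z = 1.1 + 3.6/2 = 2.9 m.
Total vertical stress at mid-clay: σ_v = 17.7×1.1 + 18×1.8 = 51.87 kPa.
Pore pressure: u = 9.81×(2.9 − 0) = 28.449 kPa.
Initial effective stress: σ'_0 = σ_v − u = 51.87 − 28.449 = 23.421 kPa.
Stress increase at mid-clay by the 2:1 spreading method:
Δσ = qB/(B+z) = 182×4.9/(4.9+2.9) = 114.33 kPa
Final effective stress: σ'_f = σ'_0 + Δσ = 23.421 + 114.33 = 137.75 kPa.
Normally consolidated clay, so the full stress increment lies on the virgin compression line:
S_c = C_c·H/(1+e₀)·log₁₀(σ'_f/σ'_0) = 0.42×3.6/(1+1.19)×log₁₀(137.75/23.421)
    = 0.69041 × 0.76949 = 0.5313 m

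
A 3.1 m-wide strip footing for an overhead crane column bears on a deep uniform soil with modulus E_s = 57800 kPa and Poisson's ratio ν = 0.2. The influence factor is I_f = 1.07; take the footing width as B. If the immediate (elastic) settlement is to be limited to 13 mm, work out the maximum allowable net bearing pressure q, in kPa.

q ≈ 236 kPa

S_e = q·B·(1−ν²)/E_s · I_f  ⇒  q = S_e·E_s / (B·(1−ν²)·I_f).
q = 0.013 × 57800 / (3.1 × 0.96 × 1.07) = 236 kPa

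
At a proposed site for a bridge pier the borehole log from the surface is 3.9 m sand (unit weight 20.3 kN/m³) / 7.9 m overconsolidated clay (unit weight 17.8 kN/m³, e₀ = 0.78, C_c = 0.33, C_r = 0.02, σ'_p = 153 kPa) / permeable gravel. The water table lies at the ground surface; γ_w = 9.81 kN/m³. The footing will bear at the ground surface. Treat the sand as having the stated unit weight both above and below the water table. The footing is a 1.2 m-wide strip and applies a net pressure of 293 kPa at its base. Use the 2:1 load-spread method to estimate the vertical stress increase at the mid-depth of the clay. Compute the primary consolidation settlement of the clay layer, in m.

S_c ≈ 0.0165 m

Mid-depth of clay below the ground surface: z = 3.9 + 7.9/2 = 7.85 m.
Total vertical stress at mid-clay: σ_v = 20.3×3.9 + 17.8×3.95 = 149.48 kPa.
Pore pressure: u = 9.81×(7.85 − 0) = 77.008 kPa.
Initial effective stress: σ'_0 = σ_v − u = 149.48 − 77.008 = 72.472 kPa.
Stress increase at mid-clay by the 2:1 spreading method:
Δσ = qB/(B+z) = 293×1.2/(1.2+7.85) = 38.851 kPa
Final effective stress: σ'_f = 72.472 + 38.851 = 111.32 kPa.
σ'_f = 111.32 ≤ σ'_p = 153 kPa, so the clay remains overconsolidated and only the recompression index applies:
S_c = C_r·H/(1+e₀)·log₁₀(σ'_f/σ'_0) = 0.02×7.9/1.78×log₁₀(111.32/72.472)
    = 0.088764 × 0.1864 = 0.01655 m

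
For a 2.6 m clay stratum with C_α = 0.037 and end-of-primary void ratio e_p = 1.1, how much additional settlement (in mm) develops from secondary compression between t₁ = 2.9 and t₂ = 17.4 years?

Secondary compression: S_s = C_α·H/(1+e_p)·log₁₀(t₂/t₁)
S_s = 0.037×2.6/(1+1.1)×log₁₀(17.4/2.9)
    = 0.04581 × 0.7782 = 0.03565 m

S_s ≈ 35.6 mm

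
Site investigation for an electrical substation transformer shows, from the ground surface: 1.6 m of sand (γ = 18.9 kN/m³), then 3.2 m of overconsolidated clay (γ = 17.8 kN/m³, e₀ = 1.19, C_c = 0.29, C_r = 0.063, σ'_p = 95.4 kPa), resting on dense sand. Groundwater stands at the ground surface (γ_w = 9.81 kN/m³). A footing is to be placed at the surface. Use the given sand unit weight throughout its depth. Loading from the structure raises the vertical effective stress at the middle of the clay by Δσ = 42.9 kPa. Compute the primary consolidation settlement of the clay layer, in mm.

Mid-depth of clay below the ground surface: z = 1.6 + 3.2/2 = 3.2 m.
Total vertical stress at mid-clay: σ_v = 18.9×1.6 + 17.8×1.6 = 58.72 kPa.
Pore pressure: u = 9.81×(3.2 − 0) = 31.392 kPa.
Initial effective stress: σ'_0 = σ_v − u = 58.72 − 31.392 = 27.328 kPa.
Final effective stress: σ'_f = 27.328 + 42.9 = 70.228 kPa.
σ'_f = 70.228 ≤ σ'_p = 95.4 kPa, so the clay remains overconsolidated and only the recompression index applies:
S_c = C_r·H/(1+e₀)·log₁₀(σ'_f/σ'_0) = 0.063×3.2/2.19×log₁₀(70.228/27.328)
    = 0.092056 × 0.4099 = 0.03773 m

S_c ≈ 37.7 mm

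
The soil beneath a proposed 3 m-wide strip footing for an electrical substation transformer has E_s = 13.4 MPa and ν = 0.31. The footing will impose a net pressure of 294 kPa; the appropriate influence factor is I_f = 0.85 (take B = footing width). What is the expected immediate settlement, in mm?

Immediate (elastic) settlement: S_e = q·B·(1−ν²)/E_s · I_f.
E_s = 13.4 MPa = 13400 kPa.
S_e = 294 × 3 × (1 − 0.31²) / 13400 × 0.85
    = 294 × 3 × 0.9039 / 13400 × 0.85
    = 0.05057 m = 50.57 mm

S_e ≈ 50.6 mm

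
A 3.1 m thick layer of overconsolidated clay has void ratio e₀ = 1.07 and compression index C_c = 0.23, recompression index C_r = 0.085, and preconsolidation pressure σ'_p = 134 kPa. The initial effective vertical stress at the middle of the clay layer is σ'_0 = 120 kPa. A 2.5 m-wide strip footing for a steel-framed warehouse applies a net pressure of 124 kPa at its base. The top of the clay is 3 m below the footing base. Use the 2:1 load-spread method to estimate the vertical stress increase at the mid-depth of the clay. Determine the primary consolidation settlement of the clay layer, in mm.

S_c ≈ 36.3 mm

Mid-depth of clay below the footing base: z = 3 + 3.1/2 = 4.55 m.
Stress increase at mid-clay by the 2:1 spreading method:
Δσ = qB/(B+z) = 124×2.5/(2.5+4.55) = 43.972 kPa
Final effective stress: σ'_f = 120 + 43.972 = 163.97 kPa.
σ'_f = 163.97 > σ'_p = 134 kPa, so the stress path crosses the preconsolidation pressure — recompression up to σ'_p, then virgin compression beyond:
S_c = H/(1+e₀)·[C_r·log₁₀(σ'_p/σ'_0) + C_c·log₁₀(σ'_f/σ'_p)]
    = 3.1/2.07 × [0.085×log₁₀(134/120) + 0.23×log₁₀(163.97/134)]
    = 1.4976 × [0.0040735 + 0.020162] = 0.0363 m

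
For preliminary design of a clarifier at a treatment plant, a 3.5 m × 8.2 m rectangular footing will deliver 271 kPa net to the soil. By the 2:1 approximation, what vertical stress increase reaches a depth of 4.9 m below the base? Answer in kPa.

Δσ_z ≈ 70.7 kPa

By the 2:1 method the load spreads at 1 horizontal : 2 vertical, so at depth z the loaded area has grown by z in each plan dimension:
Δσ = qBL/((B+z)(L+z)) = 271×3.5×8.2/((3.5+4.9)(8.2+4.9)) = 70.681 kPa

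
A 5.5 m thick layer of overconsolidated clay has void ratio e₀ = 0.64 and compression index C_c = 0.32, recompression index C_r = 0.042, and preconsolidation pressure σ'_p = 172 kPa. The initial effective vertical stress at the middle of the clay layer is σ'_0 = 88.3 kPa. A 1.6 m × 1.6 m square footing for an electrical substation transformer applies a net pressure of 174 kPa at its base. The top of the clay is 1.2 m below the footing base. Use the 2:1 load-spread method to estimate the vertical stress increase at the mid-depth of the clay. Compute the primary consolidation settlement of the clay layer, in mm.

S_c ≈ 9.28 mm

Mid-depth of clay below the footing base: z = 1.2 + 5.5/2 = 3.95 m.
Stress increase at mid-clay by the 2:1 spreading method:
Δσ = qBL/((B+z)(L+z)) = 174×1.6×1.6/((1.6+3.95)(1.6+3.95)) = 14.461 kPa
Final effective stress: σ'_f = 88.3 + 14.461 = 102.76 kPa.
σ'_f = 102.76 ≤ σ'_p = 172 kPa, so the clay remains overconsolidated and only the recompression index applies:
S_c = C_r·H/(1+e₀)·log₁₀(σ'_f/σ'_0) = 0.042×5.5/1.64×log₁₀(102.76/88.3)
    = 0.14086 × 0.065863 = 0.009277 m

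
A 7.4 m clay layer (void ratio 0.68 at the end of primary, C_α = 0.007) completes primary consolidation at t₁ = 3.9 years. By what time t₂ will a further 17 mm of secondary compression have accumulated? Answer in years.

t₂ ≈ 13.9 years

S_s = C_α·H/(1+e_p)·log₁₀(t₂/t₁) ⇒ log₁₀(t₂/t₁) = S_s·(1+e_p)/(C_α·H).
log₁₀(t₂/t₁) = 0.017 × (1+0.68) / (0.007×7.4) = 0.5514
t₂ = t₁ × 10^0.5514 = 3.9 × 3.559 = 13.88 years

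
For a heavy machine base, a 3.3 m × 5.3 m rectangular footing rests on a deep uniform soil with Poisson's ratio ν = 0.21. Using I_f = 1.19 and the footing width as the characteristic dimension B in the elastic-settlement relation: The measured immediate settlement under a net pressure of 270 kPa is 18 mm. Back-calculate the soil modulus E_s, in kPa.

E_s ≈ 56300 kPa

S_e = q·B·(1−ν²)/E_s · I_f  ⇒  E_s = q·B·(1−ν²)·I_f / S_e.
E_s = 270 × 3.3 × 0.9559 × 1.19 / 0.018 = 56310 kPa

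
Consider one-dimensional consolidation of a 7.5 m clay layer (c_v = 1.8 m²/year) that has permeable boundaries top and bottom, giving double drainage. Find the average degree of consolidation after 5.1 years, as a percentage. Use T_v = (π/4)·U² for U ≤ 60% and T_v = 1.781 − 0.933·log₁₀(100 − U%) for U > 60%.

Drainage path length: H_d = H/2 = 3.75 m (double drainage).
T_v = c_v·t/H_d² = 1.8×5.1/3.75² = 0.6528.
T_v = 0.6528 corresponds to the U > 60% branch:
U = 1 − 10^((1.781 − T_v)/0.933)/100 = 0.8381

U ≈ 83.8 %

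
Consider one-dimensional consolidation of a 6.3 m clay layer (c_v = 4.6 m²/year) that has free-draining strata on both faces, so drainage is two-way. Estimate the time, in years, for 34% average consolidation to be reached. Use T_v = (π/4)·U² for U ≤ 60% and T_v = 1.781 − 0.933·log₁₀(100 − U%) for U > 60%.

Drainage path length: H_d = H/2 = 3.15 m (double drainage).
U ≤ 60%: T_v = (π/4)·U² = (π/4)×0.34² = 0.090792.
t = T_v·H_d²/c_v = 0.090792×3.15²/4.6 = 0.1958 years.

t ≈ 0.196 years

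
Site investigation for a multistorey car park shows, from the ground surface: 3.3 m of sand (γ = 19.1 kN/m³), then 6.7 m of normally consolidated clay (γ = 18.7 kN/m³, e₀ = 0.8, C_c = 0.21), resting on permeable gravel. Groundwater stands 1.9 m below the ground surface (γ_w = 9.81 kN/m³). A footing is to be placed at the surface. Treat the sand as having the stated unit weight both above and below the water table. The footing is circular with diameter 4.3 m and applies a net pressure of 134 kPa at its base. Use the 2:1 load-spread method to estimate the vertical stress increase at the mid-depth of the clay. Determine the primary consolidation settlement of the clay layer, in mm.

S_c ≈ 78.8 mm

Mid-depth of clay below the ground surface: z = 3.3 + 6.7/2 = 6.65 m.
Total vertical stress at mid-clay: σ_v = 19.1×3.3 + 18.7×3.35 = 125.67 kPa.
Pore pressure: u = 9.81×(6.65 − 1.9) = 46.598 kPa.
Initial effective stress: σ'_0 = σ_v − u = 125.67 − 46.598 = 79.072 kPa.
Stress increase at mid-clay by the 2:1 spreading method:
Δσ ≈ qD²/(D+z)² = 134×4.3²/(4.3+6.65)² = 20.664 kPa
Final effective stress: σ'_f = σ'_0 + Δσ = 79.072 + 20.664 = 99.736 kPa.
Normally consolidated clay, so the full stress increment lies on the virgin compression line:
S_c = C_c·H/(1+e₀)·log₁₀(σ'_f/σ'_0) = 0.21×6.7/(1+0.8)×log₁₀(99.736/79.072)
    = 0.78167 × 0.10083 = 0.07882 m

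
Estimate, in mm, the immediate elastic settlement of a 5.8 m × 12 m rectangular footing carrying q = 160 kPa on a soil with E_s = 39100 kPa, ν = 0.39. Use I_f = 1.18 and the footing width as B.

Immediate (elastic) settlement: S_e = q·B·(1−ν²)/E_s · I_f.
S_e = 160 × 5.8 × (1 − 0.39²) / 39100 × 1.18
    = 160 × 5.8 × 0.8479 / 39100 × 1.18
    = 0.02375 m = 23.75 mm

S_e ≈ 23.7 mm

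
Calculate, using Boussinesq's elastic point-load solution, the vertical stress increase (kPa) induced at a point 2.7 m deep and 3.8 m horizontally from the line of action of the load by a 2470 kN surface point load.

Boussinesq vertical stress below a point load on an elastic half-space:
Δσ_z = 3P/(2πz²) · [1 + (r/z)²]^(−5/2)
r/z = 3.8/2.7 = 1.4074; [1+(r/z)²]^(−5/2) = 0.065188.
Δσ_z = 3×2470/(2π×2.7²) × 0.065188 = 161.77 × 0.065188 = 10.55 kPa

Δσ_z ≈ 10.5 kPa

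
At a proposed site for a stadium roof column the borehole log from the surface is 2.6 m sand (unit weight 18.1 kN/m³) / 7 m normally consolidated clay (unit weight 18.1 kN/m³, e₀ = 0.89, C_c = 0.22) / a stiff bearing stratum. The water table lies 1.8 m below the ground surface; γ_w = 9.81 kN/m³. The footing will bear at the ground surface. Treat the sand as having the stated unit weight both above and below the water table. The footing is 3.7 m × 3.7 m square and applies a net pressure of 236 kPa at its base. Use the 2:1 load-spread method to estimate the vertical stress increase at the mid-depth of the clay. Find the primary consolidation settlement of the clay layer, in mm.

S_c ≈ 142 mm

Mid-depth of clay below the ground surface: z = 2.6 + 7/2 = 6.1 m.
Total vertical stress at mid-clay: σ_v = 18.1×2.6 + 18.1×3.5 = 110.41 kPa.
Pore pressure: u = 9.81×(6.1 − 1.8) = 42.183 kPa.
Initial effective stress: σ'_0 = σ_v − u = 110.41 − 42.183 = 68.227 kPa.
Stress increase at mid-clay by the 2:1 spreading method:
Δσ = qBL/((B+z)(L+z)) = 236×3.7×3.7/((3.7+6.1)(3.7+6.1)) = 33.641 kPa
Final effective stress: σ'_f = σ'_0 + Δσ = 68.227 + 33.641 = 101.87 kPa.
Normally consolidated clay, so the full stress increment lies on the virgin compression line:
S_c = C_c·H/(1+e₀)·log₁₀(σ'_f/σ'_0) = 0.22×7/(1+0.89)×log₁₀(101.87/68.227)
    = 0.81481 × 0.17409 = 0.1419 m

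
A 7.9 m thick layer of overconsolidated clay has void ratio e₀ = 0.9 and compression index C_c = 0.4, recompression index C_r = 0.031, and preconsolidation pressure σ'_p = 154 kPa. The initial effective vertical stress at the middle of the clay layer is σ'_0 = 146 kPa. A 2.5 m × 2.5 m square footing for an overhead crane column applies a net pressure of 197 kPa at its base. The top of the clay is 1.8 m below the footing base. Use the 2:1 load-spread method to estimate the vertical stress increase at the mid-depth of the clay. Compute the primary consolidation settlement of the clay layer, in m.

S_c ≈ 0.0488 m

Mid-depth of clay below the footing base: z = 1.8 + 7.9/2 = 5.75 m.
Stress increase at mid-clay by the 2:1 spreading method:
Δσ = qBL/((B+z)(L+z)) = 197×2.5×2.5/((2.5+5.75)(2.5+5.75)) = 18.09 kPa
Final effective stress: σ'_f = 146 + 18.09 = 164.09 kPa.
σ'_f = 164.09 > σ'_p = 154 kPa, so the stress path crosses the preconsolidation pressure — recompression up to σ'_p, then virgin compression beyond:
S_c = H/(1+e₀)·[C_r·log₁₀(σ'_p/σ'_0) + C_c·log₁₀(σ'_f/σ'_p)]
    = 7.9/1.9 × [0.031×log₁₀(154/146) + 0.4×log₁₀(164.09/154)]
    = 4.1579 × [0.0007182 + 0.011025] = 0.04883 m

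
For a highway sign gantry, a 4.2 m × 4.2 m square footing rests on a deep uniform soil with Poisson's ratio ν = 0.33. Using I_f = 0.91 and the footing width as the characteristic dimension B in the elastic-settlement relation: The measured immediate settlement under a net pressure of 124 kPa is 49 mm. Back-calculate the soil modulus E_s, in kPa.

S_e = q·B·(1−ν²)/E_s · I_f  ⇒  E_s = q·B·(1−ν²)·I_f / S_e.
E_s = 124 × 4.2 × 0.8911 × 0.91 / 0.049 = 8619 kPa

E_s ≈ 8620 kPa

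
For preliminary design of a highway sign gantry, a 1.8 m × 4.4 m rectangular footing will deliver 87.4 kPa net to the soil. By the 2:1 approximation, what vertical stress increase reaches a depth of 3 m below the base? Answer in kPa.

By the 2:1 method the load spreads at 1 horizontal : 2 vertical, so at depth z the loaded area has grown by z in each plan dimension:
Δσ = qBL/((B+z)(L+z)) = 87.4×1.8×4.4/((1.8+3)(4.4+3)) = 19.488 kPa

Δσ_z ≈ 19.5 kPa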